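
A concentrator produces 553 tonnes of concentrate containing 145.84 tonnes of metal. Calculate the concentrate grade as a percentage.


Grade = (metal in concentrate / concentrate mass) * 100
= (145.84 / 553) * 100
= 0.2637251356 * 100
= 26.3725%

26.3725%


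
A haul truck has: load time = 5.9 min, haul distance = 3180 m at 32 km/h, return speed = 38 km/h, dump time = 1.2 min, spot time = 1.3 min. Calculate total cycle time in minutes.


Convert haul speed to m/min: 32 * 1000/60 = 533.3333333 m/min
Haul time = 3180 / 533.3333333 = 5.9625 min
Convert return speed to m/min: 38 * 1000/60 = 633.3333333 m/min
Return time = 3180 / 633.3333333 = 5.021052632 min
Total cycle time:
= 5.9 + 5.9625 + 1.2 + 5.021052632 + 1.3
= 19.3836 min

19.3836 min


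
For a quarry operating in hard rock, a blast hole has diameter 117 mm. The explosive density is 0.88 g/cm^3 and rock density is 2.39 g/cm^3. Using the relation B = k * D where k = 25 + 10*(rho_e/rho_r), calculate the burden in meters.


3.3558 m

First, compute k:
rho_e / rho_r = 0.88 / 2.39 = 0.3682008368
k = 25 + 10 * 0.3682008368 = 28.68200837
Then, compute burden:
B = k * D / 1000 = 28.68200837 * 117 / 1000
= 3355.794979 / 1000
= 3.3558 m


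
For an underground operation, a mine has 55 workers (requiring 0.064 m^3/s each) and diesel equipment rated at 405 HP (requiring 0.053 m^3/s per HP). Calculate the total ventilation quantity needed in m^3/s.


24.985 m^3/s

Airflow for workers:
Q_people = 55 * 0.064 = 3.52 m^3/s
Airflow for diesel equipment:
Q_diesel = 405 * 0.053 = 21.465 m^3/s
Total ventilation:
Q_total = 3.52 + 21.465
= 24.985 m^3/s


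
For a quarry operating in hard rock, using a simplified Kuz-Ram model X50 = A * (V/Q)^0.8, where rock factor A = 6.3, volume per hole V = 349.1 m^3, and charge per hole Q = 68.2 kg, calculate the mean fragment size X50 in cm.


Compute V/Q:
V/Q = 349.1 / 68.2 = 5.118768328
Raise to the power 0.8:
(V/Q)^0.8 = 5.118768328^0.8 = 3.692600969
Multiply by A:
X50 = 6.3 * 3.692600969
= 23.2634 cm

23.2634 cm


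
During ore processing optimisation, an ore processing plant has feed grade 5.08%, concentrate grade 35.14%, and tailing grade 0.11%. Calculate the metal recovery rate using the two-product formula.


Using the two-product formula:
R = 100 * c * (f - t) / (f * (c - t))
Numerator = 100 * 35.14 * (5.08 - 0.11)
= 100 * 35.14 * 4.97
= 17464.58
Denominator = 5.08 * (35.14 - 0.11)
= 5.08 * 35.03
= 177.9524
R = 17464.58 / 177.9524
= 98.1419%

98.1419%


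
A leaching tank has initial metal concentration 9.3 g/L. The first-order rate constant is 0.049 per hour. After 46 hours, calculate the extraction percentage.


Compute the exponent:
-k * t = -0.049 * 46 = -2.254
Remaining concentration:
C = 9.3 * exp(-2.254)
= 9.3 * 0.1049784697
= 0.9762997685 g/L
Extracted = 9.3 - 0.9762997685 = 8.323700231 g/L
Extraction % = 8.323700231 / 9.3 * 100
= 89.5022%

89.5022%


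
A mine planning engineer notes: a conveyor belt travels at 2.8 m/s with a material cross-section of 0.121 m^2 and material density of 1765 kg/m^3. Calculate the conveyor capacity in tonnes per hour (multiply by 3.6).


2152.7352 t/h

Volumetric flow = speed * area
= 2.8 * 0.121 = 0.3388 m^3/s
Mass flow = volumetric * density
= 0.3388 * 1765 = 597.982 kg/s
Convert to t/h: multiply by 3.6
Capacity = 597.982 * 3.6
= 2152.7352 t/h


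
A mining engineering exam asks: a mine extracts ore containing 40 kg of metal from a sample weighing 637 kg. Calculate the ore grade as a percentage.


Ore grade = (metal mass / ore mass) * 100
= (40 / 637) * 100
= 0.06279434851 * 100
= 6.2794%

6.2794%


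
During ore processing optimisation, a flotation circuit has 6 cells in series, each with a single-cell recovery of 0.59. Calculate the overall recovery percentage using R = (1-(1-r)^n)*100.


99.525%

Complement of single-cell recovery:
1 - r = 1 - 0.59 = 0.41
Raise to power n:
(1 - r)^6 = 0.41^6 = 0.004750104241
Overall recovery:
R = (1 - 0.004750104241) * 100
= 99.525%


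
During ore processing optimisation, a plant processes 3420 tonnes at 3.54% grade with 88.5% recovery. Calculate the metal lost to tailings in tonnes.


Total metal in feed:
= 3420 * 3.54 / 100 = 121.068 tonnes
Metal recovered:
= 121.068 * 88.5 / 100 = 107.14518 tonnes
Metal lost to tailings:
= 121.068 - 107.14518
= 13.9228 tonnes

13.9228 tonnes


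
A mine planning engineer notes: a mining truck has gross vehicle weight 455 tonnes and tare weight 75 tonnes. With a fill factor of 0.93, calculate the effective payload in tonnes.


Maximum payload = gross - tare
= 455 - 75 = 380 tonnes
Effective payload = max payload * fill factor
= 380 * 0.93
= 353.4 tonnes

353.4 tonnes


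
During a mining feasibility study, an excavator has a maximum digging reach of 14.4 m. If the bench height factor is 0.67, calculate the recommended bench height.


Bench height = reach * factor
= 14.4 * 0.67
= 9.648 m

9.648 m


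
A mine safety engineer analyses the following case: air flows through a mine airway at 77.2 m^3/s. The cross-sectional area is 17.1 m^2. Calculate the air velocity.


4.5146 m/s

Velocity = flow rate / cross-sectional area
= 77.2 / 17.1
= 4.5146 m/s


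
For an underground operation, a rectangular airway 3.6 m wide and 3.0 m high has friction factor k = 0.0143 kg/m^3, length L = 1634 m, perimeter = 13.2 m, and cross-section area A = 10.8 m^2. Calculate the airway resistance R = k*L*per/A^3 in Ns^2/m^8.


Compute the numerator:
k * L * per = 0.0143 * 1634 * 13.2
= 308.43384
Compute the denominator:
A^3 = 10.8^3 = 1259.712
Resistance:
R = 308.43384 / 1259.712
= 0.2448 Ns^2/m^8

0.2448 Ns^2/m^8


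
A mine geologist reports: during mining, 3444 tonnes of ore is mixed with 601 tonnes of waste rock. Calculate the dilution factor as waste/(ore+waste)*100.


Total material = ore + waste
= 3444 + 601 = 4045 tonnes
Dilution = waste / total * 100
= 601 / 4045 * 100
= 0.148578492 * 100
= 14.8578%

14.8578%


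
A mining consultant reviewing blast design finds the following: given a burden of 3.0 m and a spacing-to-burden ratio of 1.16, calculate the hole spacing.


3.48 m

Spacing = burden * ratio
= 3.0 * 1.16
= 3.48 m


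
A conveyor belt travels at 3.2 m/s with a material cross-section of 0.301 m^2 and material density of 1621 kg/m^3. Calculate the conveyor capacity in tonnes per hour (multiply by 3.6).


Volumetric flow = speed * area
= 3.2 * 0.301 = 0.9632 m^3/s
Mass flow = volumetric * density
= 0.9632 * 1621 = 1561.3472 kg/s
Convert to t/h: multiply by 3.6
Capacity = 1561.3472 * 3.6
= 5620.8499 t/h

5620.8499 t/h


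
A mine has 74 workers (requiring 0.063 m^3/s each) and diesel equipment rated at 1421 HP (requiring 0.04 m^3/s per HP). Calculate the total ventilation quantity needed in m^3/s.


61.502 m^3/s

Airflow for workers:
Q_people = 74 * 0.063 = 4.662 m^3/s
Airflow for diesel equipment:
Q_diesel = 1421 * 0.04 = 56.84 m^3/s
Total ventilation:
Q_total = 4.662 + 56.84
= 61.502 m^3/s


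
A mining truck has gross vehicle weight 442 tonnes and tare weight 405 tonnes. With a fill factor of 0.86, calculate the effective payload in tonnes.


Maximum payload = gross - tare
= 442 - 405 = 37 tonnes
Effective payload = max payload * fill factor
= 37 * 0.86
= 31.82 tonnes

31.82 tonnes


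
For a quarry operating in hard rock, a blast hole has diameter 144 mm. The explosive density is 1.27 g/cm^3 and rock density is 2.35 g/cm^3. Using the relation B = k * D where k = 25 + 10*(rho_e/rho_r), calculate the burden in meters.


First, compute k:
rho_e / rho_r = 1.27 / 2.35 = 0.5404255319
k = 25 + 10 * 0.5404255319 = 30.40425532
Then, compute burden:
B = k * D / 1000 = 30.40425532 * 144 / 1000
= 4378.212766 / 1000
= 4.3782 m

4.3782 m


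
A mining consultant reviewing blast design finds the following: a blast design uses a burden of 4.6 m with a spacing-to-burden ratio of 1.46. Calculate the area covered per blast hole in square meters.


30.8936 m^2

First, find the spacing:
Spacing = burden * ratio = 4.6 * 1.46
= 6.716 m
Then, calculate the area:
Area = burden * spacing = 4.6 * 6.716
= 30.8936 m^2


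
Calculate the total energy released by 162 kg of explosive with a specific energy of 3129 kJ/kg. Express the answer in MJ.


506.898 MJ

Energy = mass * specific_energy / 1000
= 162 * 3129 / 1000
= 506898 / 1000
= 506.898 MJ


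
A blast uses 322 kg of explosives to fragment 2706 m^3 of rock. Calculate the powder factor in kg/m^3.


0.119 kg/m^3

Powder factor = explosive mass / rock volume
= 322 / 2706
= 0.119 kg/m^3


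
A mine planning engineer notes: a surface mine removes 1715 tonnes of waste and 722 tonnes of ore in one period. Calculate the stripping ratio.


2.3753

Stripping ratio = waste tonnage / ore tonnage
= 1715 / 722
= 2.3753


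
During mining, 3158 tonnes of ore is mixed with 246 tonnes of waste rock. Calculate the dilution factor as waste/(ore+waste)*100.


Total material = ore + waste
= 3158 + 246 = 3404 tonnes
Dilution = waste / total * 100
= 246 / 3404 * 100
= 0.07226792009 * 100
= 7.2268%

7.2268%


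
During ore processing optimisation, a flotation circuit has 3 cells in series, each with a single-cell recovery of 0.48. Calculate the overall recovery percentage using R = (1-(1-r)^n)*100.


85.9392%

Complement of single-cell recovery:
1 - r = 1 - 0.48 = 0.52
Raise to power n:
(1 - r)^3 = 0.52^3 = 0.140608
Overall recovery:
R = (1 - 0.140608) * 100
= 85.9392%


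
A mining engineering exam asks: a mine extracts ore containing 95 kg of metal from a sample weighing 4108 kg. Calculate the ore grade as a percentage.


Ore grade = (metal mass / ore mass) * 100
= (95 / 4108) * 100
= 0.02312560857 * 100
= 2.3126%

2.3126%


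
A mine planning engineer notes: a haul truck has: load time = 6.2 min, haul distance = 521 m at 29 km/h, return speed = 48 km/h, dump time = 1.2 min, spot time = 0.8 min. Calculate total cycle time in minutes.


9.9292 min

Convert haul speed to m/min: 29 * 1000/60 = 483.3333333 m/min
Haul time = 521 / 483.3333333 = 1.077931034 min
Convert return speed to m/min: 48 * 1000/60 = 800 m/min
Return time = 521 / 800 = 0.65125 min
Total cycle time:
= 6.2 + 1.077931034 + 1.2 + 0.65125 + 0.8
= 9.9292 min


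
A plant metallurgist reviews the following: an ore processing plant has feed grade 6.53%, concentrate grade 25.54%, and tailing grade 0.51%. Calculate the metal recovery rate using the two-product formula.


Using the two-product formula:
R = 100 * c * (f - t) / (f * (c - t))
Numerator = 100 * 25.54 * (6.53 - 0.51)
= 100 * 25.54 * 6.02
= 15375.08
Denominator = 6.53 * (25.54 - 0.51)
= 6.53 * 25.03
= 163.4459
R = 15375.08 / 163.4459
= 94.0683%

94.0683%


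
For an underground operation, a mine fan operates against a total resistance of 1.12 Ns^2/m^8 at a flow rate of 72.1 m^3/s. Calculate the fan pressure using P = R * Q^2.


Compute Q^2:
Q^2 = 72.1^2 = 5198.41
Compute pressure:
P = R * Q^2 = 1.12 * 5198.41
= 5822.2192 Pa

5822.2192 Pa


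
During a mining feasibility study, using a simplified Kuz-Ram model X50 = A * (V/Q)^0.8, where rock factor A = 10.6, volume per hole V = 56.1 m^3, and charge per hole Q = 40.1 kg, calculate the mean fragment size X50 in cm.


13.8663 cm

Compute V/Q:
V/Q = 56.1 / 40.1 = 1.399002494
Raise to the power 0.8:
(V/Q)^0.8 = 1.399002494^0.8 = 1.308141703
Multiply by A:
X50 = 10.6 * 1.308141703
= 13.8663 cm


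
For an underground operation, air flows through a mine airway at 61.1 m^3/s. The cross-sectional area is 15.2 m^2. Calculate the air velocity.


4.0197 m/s

Velocity = flow rate / cross-sectional area
= 61.1 / 15.2
= 4.0197 m/s


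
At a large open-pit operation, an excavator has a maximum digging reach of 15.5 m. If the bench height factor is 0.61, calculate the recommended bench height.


9.455 m

Bench height = reach * factor
= 15.5 * 0.61
= 9.455 m


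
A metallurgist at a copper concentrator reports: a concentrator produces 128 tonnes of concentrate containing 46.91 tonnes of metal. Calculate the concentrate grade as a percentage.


Grade = (metal in concentrate / concentrate mass) * 100
= (46.91 / 128) * 100
= 0.366484375 * 100
= 36.6484%

36.6484%


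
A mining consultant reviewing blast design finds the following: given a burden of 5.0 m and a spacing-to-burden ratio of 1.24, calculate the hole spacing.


6.2 m

Spacing = burden * ratio
= 5.0 * 1.24
= 6.2 m


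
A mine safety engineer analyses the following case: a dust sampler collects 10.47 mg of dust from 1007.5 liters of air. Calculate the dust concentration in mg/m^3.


10.3921 mg/m^3

Convert liters to m^3: 1 m^3 = 1000 L
Concentration = mass / volume * 1000
= 10.47 / 1007.5 * 1000
= 0.01039205955 * 1000
= 10.3921 mg/m^3


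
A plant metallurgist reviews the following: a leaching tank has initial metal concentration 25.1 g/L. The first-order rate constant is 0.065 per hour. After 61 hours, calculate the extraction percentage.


Compute the exponent:
-k * t = -0.065 * 61 = -3.965
Remaining concentration:
C = 25.1 * exp(-3.965)
= 25.1 * 0.01896803661
= 0.476097719 g/L
Extracted = 25.1 - 0.476097719 = 24.62390228 g/L
Extraction % = 24.62390228 / 25.1 * 100
= 98.1032%

98.1032%


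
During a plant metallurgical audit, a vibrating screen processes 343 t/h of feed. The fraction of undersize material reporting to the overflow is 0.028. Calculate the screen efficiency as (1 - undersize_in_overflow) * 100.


Screen efficiency = (1 - fraction of undersize in overflow) * 100
= (1 - 0.028) * 100
= 0.972 * 100
= 97.2%

97.2%


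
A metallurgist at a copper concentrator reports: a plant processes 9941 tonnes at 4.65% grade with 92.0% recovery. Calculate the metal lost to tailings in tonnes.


Total metal in feed:
= 9941 * 4.65 / 100 = 462.2565 tonnes
Metal recovered:
= 462.2565 * 92.0 / 100 = 425.27598 tonnes
Metal lost to tailings:
= 462.2565 - 425.27598
= 36.9805 tonnes

36.9805 tonnes


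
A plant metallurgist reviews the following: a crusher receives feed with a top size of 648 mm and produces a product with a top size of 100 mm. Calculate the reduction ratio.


Reduction ratio = feed size / product size
= 648 / 100
= 6.48

6.48


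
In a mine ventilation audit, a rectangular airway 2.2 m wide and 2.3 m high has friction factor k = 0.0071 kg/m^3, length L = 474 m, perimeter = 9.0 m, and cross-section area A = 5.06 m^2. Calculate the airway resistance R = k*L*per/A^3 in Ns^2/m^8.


0.2338 Ns^2/m^8

Compute the numerator:
k * L * per = 0.0071 * 474 * 9.0
= 30.2886
Compute the denominator:
A^3 = 5.06^3 = 129.554216
Resistance:
R = 30.2886 / 129.554216
= 0.2338 Ns^2/m^8


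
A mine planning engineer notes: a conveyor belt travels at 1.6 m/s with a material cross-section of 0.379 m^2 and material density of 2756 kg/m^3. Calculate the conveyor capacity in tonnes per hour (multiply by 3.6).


Volumetric flow = speed * area
= 1.6 * 0.379 = 0.6064 m^3/s
Mass flow = volumetric * density
= 0.6064 * 2756 = 1671.2384 kg/s
Convert to t/h: multiply by 3.6
Capacity = 1671.2384 * 3.6
= 6016.4582 t/h

6016.4582 t/h


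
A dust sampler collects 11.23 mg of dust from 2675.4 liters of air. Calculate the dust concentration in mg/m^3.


4.1975 mg/m^3

Convert liters to m^3: 1 m^3 = 1000 L
Concentration = mass / volume * 1000
= 11.23 / 2675.4 * 1000
= 0.004197503177 * 1000
= 4.1975 mg/m^3


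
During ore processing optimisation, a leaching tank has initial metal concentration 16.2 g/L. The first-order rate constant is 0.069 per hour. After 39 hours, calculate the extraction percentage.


Compute the exponent:
-k * t = -0.069 * 39 = -2.691
Remaining concentration:
C = 16.2 * exp(-2.691)
= 16.2 * 0.06781309236
= 1.098572096 g/L
Extracted = 16.2 - 1.098572096 = 15.1014279 g/L
Extraction % = 15.1014279 / 16.2 * 100
= 93.2187%

93.2187%


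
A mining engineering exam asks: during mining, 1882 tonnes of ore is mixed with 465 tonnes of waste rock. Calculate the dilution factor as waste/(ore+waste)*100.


19.8125%

Total material = ore + waste
= 1882 + 465 = 2347 tonnes
Dilution = waste / total * 100
= 465 / 2347 * 100
= 0.1981252663 * 100
= 19.8125%


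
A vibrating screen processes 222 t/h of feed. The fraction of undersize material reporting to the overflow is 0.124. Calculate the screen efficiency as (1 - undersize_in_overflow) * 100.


Screen efficiency = (1 - fraction of undersize in overflow) * 100
= (1 - 0.124) * 100
= 0.876 * 100
= 87.6%

87.6%


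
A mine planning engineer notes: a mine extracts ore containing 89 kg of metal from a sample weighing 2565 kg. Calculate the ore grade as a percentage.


3.4698%

Ore grade = (metal mass / ore mass) * 100
= (89 / 2565) * 100
= 0.03469785575 * 100
= 3.4698%


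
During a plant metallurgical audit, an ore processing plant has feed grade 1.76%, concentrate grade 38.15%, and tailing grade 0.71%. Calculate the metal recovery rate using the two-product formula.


Using the two-product formula:
R = 100 * c * (f - t) / (f * (c - t))
Numerator = 100 * 38.15 * (1.76 - 0.71)
= 100 * 38.15 * 1.05
= 4005.75
Denominator = 1.76 * (38.15 - 0.71)
= 1.76 * 37.44
= 65.8944
R = 4005.75 / 65.8944
= 60.7904%

60.7904%


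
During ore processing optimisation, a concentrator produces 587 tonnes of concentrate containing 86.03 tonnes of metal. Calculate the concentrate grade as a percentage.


14.6559%

Grade = (metal in concentrate / concentrate mass) * 100
= (86.03 / 587) * 100
= 0.1465587734 * 100
= 14.6559%


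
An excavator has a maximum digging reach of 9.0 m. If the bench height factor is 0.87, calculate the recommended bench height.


7.83 m

Bench height = reach * factor
= 9.0 * 0.87
= 7.83 m


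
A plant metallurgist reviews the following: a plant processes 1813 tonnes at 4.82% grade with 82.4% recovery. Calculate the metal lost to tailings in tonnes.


15.38 tonnes

Total metal in feed:
= 1813 * 4.82 / 100 = 87.3866 tonnes
Metal recovered:
= 87.3866 * 82.4 / 100 = 72.0065584 tonnes
Metal lost to tailings:
= 87.3866 - 72.0065584
= 15.38 tonnes


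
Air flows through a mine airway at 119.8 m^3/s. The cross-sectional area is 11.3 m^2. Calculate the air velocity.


10.6018 m/s

Velocity = flow rate / cross-sectional area
= 119.8 / 11.3
= 10.6018 m/s


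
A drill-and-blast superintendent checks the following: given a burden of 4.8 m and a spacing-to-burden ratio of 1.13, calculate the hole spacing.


5.424 m

Spacing = burden * ratio
= 4.8 * 1.13
= 5.424 m


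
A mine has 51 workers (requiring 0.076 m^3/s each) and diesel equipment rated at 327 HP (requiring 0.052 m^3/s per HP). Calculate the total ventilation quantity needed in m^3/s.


20.88 m^3/s

Airflow for workers:
Q_people = 51 * 0.076 = 3.876 m^3/s
Airflow for diesel equipment:
Q_diesel = 327 * 0.052 = 17.004 m^3/s
Total ventilation:
Q_total = 3.876 + 17.004
= 20.88 m^3/s


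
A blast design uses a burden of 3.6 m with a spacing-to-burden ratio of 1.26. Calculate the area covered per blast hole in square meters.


16.3296 m^2

First, find the spacing:
Spacing = burden * ratio = 3.6 * 1.26
= 4.536 m
Then, calculate the area:
Area = burden * spacing = 3.6 * 4.536
= 16.3296 m^2


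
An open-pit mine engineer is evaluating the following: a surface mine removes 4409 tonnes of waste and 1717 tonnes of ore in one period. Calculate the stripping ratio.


2.5679

Stripping ratio = waste tonnage / ore tonnage
= 4409 / 1717
= 2.5679


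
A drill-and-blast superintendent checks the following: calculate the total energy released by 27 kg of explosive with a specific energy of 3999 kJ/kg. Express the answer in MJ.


Energy = mass * specific_energy / 1000
= 27 * 3999 / 1000
= 107973 / 1000
= 107.973 MJ

107.973 MJ


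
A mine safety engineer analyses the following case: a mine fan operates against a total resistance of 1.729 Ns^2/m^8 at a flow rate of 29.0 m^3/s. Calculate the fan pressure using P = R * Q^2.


Compute Q^2:
Q^2 = 29.0^2 = 841.0
Compute pressure:
P = R * Q^2 = 1.729 * 841.0
= 1454.089 Pa

1454.089 Pa


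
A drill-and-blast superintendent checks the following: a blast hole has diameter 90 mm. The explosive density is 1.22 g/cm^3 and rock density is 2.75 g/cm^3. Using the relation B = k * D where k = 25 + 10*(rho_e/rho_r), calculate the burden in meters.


2.6493 m

First, compute k:
rho_e / rho_r = 1.22 / 2.75 = 0.4436363636
k = 25 + 10 * 0.4436363636 = 29.43636364
Then, compute burden:
B = k * D / 1000 = 29.43636364 * 90 / 1000
= 2649.272727 / 1000
= 2.6493 m


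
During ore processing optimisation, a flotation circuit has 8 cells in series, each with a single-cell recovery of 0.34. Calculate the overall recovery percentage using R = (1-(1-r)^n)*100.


Complement of single-cell recovery:
1 - r = 1 - 0.34 = 0.66
Raise to power n:
(1 - r)^8 = 0.66^8 = 0.03600406063
Overall recovery:
R = (1 - 0.03600406063) * 100
= 96.3996%

96.3996%


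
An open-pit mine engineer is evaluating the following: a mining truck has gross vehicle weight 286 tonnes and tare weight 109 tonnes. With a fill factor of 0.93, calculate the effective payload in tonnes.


Maximum payload = gross - tare
= 286 - 109 = 177 tonnes
Effective payload = max payload * fill factor
= 177 * 0.93
= 164.61 tonnes

164.61 tonnes


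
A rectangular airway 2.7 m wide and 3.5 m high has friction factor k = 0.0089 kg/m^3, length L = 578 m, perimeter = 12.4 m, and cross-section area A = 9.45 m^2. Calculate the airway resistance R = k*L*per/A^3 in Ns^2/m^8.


Compute the numerator:
k * L * per = 0.0089 * 578 * 12.4
= 63.78808
Compute the denominator:
A^3 = 9.45^3 = 843.908625
Resistance:
R = 63.78808 / 843.908625
= 0.0756 Ns^2/m^8

0.0756 Ns^2/m^8


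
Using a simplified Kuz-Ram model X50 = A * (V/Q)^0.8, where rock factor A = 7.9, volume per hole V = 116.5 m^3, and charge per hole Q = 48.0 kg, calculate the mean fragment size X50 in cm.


16.0581 cm

Compute V/Q:
V/Q = 116.5 / 48.0 = 2.427083333
Raise to the power 0.8:
(V/Q)^0.8 = 2.427083333^0.8 = 2.032674085
Multiply by A:
X50 = 7.9 * 2.032674085
= 16.0581 cm


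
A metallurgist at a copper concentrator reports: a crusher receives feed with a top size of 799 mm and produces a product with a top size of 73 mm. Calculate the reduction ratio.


10.9452

Reduction ratio = feed size / product size
= 799 / 73
= 10.9452


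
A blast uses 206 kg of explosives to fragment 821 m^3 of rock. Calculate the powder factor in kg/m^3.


Powder factor = explosive mass / rock volume
= 206 / 821
= 0.2509 kg/m^3

0.2509 kg/m^3


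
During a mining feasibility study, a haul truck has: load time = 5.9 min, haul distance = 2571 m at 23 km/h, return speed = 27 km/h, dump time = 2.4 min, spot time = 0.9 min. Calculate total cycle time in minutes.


21.6203 min

Convert haul speed to m/min: 23 * 1000/60 = 383.3333333 m/min
Haul time = 2571 / 383.3333333 = 6.706956522 min
Convert return speed to m/min: 27 * 1000/60 = 450 m/min
Return time = 2571 / 450 = 5.713333333 min
Total cycle time:
= 5.9 + 6.706956522 + 2.4 + 5.713333333 + 0.9
= 21.6203 min


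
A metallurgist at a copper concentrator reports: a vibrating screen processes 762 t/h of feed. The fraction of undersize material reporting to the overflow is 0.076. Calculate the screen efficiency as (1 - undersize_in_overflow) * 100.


Screen efficiency = (1 - fraction of undersize in overflow) * 100
= (1 - 0.076) * 100
= 0.924 * 100
= 92.4%

92.4%


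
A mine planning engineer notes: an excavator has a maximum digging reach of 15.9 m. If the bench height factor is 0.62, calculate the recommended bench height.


9.858 m

Bench height = reach * factor
= 15.9 * 0.62
= 9.858 m


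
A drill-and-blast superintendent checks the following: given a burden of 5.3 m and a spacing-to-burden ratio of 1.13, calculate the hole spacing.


Spacing = burden * ratio
= 5.3 * 1.13
= 5.989 m

5.989 m


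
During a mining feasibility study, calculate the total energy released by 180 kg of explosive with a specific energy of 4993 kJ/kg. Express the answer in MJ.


Energy = mass * specific_energy / 1000
= 180 * 4993 / 1000
= 898740 / 1000
= 898.74 MJ

898.74 MJ


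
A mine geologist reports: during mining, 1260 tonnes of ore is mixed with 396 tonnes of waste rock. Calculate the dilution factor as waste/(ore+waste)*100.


23.913%

Total material = ore + waste
= 1260 + 396 = 1656 tonnes
Dilution = waste / total * 100
= 396 / 1656 * 100
= 0.2391304348 * 100
= 23.913%


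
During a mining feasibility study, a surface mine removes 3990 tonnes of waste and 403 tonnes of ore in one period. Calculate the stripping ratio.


9.9007

Stripping ratio = waste tonnage / ore tonnage
= 3990 / 403
= 9.9007


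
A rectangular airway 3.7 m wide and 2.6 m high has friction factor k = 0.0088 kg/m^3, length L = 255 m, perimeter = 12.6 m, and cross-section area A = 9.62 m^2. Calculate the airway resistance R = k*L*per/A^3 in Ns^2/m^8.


Compute the numerator:
k * L * per = 0.0088 * 255 * 12.6
= 28.2744
Compute the denominator:
A^3 = 9.62^3 = 890.277128
Resistance:
R = 28.2744 / 890.277128
= 0.0318 Ns^2/m^8

0.0318 Ns^2/m^8


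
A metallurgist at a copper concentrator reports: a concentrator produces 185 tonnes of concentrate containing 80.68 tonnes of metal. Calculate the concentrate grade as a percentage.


43.6108%

Grade = (metal in concentrate / concentrate mass) * 100
= (80.68 / 185) * 100
= 0.4361081081 * 100
= 43.6108%


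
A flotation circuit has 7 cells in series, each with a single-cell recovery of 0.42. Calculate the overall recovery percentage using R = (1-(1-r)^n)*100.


97.792%

Complement of single-cell recovery:
1 - r = 1 - 0.42 = 0.58
Raise to power n:
(1 - r)^7 = 0.58^7 = 0.02207984168
Overall recovery:
R = (1 - 0.02207984168) * 100
= 97.792%


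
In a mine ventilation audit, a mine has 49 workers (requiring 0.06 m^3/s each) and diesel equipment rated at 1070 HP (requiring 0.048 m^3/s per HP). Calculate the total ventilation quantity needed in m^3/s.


Airflow for workers:
Q_people = 49 * 0.06 = 2.94 m^3/s
Airflow for diesel equipment:
Q_diesel = 1070 * 0.048 = 51.36 m^3/s
Total ventilation:
Q_total = 2.94 + 51.36
= 54.3 m^3/s

54.3 m^3/s


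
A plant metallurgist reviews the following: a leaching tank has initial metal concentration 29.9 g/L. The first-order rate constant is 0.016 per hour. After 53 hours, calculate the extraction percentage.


Compute the exponent:
-k * t = -0.016 * 53 = -0.848
Remaining concentration:
C = 29.9 * exp(-0.848)
= 29.9 * 0.4282706172
= 12.80529145 g/L
Extracted = 29.9 - 12.80529145 = 17.09470855 g/L
Extraction % = 17.09470855 / 29.9 * 100
= 57.1729%

57.1729%


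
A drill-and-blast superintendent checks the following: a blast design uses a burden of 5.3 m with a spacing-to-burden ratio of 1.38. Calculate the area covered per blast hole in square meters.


38.7642 m^2

First, find the spacing:
Spacing = burden * ratio = 5.3 * 1.38
= 7.314 m
Then, calculate the area:
Area = burden * spacing = 5.3 * 7.314
= 38.7642 m^2


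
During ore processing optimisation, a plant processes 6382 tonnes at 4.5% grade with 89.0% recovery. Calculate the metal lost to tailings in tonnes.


31.5909 tonnes

Total metal in feed:
= 6382 * 4.5 / 100 = 287.19 tonnes
Metal recovered:
= 287.19 * 89.0 / 100 = 255.5991 tonnes
Metal lost to tailings:
= 287.19 - 255.5991
= 31.5909 tonnes


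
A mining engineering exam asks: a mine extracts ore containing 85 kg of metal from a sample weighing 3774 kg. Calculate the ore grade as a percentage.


2.2523%

Ore grade = (metal mass / ore mass) * 100
= (85 / 3774) * 100
= 0.02252252252 * 100
= 2.2523%


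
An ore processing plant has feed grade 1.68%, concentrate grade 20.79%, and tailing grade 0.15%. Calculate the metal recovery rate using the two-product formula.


91.7333%

Using the two-product formula:
R = 100 * c * (f - t) / (f * (c - t))
Numerator = 100 * 20.79 * (1.68 - 0.15)
= 100 * 20.79 * 1.53
= 3180.87
Denominator = 1.68 * (20.79 - 0.15)
= 1.68 * 20.64
= 34.6752
R = 3180.87 / 34.6752
= 91.7333%


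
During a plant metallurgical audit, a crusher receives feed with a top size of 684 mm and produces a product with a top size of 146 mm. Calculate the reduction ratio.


Reduction ratio = feed size / product size
= 684 / 146
= 4.6849

4.6849


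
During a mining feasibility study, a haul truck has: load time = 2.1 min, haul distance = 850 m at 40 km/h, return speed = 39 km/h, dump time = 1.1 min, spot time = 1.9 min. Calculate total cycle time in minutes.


Convert haul speed to m/min: 40 * 1000/60 = 666.6666667 m/min
Haul time = 850 / 666.6666667 = 1.275 min
Convert return speed to m/min: 39 * 1000/60 = 650 m/min
Return time = 850 / 650 = 1.307692308 min
Total cycle time:
= 2.1 + 1.275 + 1.1 + 1.307692308 + 1.9
= 7.6827 min

7.6827 min


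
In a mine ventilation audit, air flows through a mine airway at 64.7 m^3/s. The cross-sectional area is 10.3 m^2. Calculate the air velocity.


6.2816 m/s

Velocity = flow rate / cross-sectional area
= 64.7 / 10.3
= 6.2816 m/s


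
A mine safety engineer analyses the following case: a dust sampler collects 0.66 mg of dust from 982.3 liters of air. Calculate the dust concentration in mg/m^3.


Convert liters to m^3: 1 m^3 = 1000 L
Concentration = mass / volume * 1000
= 0.66 / 982.3 * 1000
= 0.0006718924972 * 1000
= 0.6719 mg/m^3

0.6719 mg/m^3


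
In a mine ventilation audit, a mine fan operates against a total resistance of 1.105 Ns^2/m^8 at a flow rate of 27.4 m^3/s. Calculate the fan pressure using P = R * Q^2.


829.5898 Pa

Compute Q^2:
Q^2 = 27.4^2 = 750.76
Compute pressure:
P = R * Q^2 = 1.105 * 750.76
= 829.5898 Pa


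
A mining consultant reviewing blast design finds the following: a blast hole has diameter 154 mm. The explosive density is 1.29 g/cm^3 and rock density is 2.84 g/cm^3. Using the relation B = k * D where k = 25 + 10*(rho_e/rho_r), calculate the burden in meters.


4.5495 m

First, compute k:
rho_e / rho_r = 1.29 / 2.84 = 0.4542253521
k = 25 + 10 * 0.4542253521 = 29.54225352
Then, compute burden:
B = k * D / 1000 = 29.54225352 * 154 / 1000
= 4549.507042 / 1000
= 4.5495 m


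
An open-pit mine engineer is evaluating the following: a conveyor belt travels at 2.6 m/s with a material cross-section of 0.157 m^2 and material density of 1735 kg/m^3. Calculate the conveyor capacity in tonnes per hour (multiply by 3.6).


2549.6172 t/h

Volumetric flow = speed * area
= 2.6 * 0.157 = 0.4082 m^3/s
Mass flow = volumetric * density
= 0.4082 * 1735 = 708.227 kg/s
Convert to t/h: multiply by 3.6
Capacity = 708.227 * 3.6
= 2549.6172 t/h


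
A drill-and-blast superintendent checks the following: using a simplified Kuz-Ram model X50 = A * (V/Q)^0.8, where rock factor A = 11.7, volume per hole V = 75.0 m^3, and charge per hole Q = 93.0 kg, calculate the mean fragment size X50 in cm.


9.8503 cm

Compute V/Q:
V/Q = 75.0 / 93.0 = 0.8064516129
Raise to the power 0.8:
(V/Q)^0.8 = 0.8064516129^0.8 = 0.8419041531
Multiply by A:
X50 = 11.7 * 0.8419041531
= 9.8503 cm


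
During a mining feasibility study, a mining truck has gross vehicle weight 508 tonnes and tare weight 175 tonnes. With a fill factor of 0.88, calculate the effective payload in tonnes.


Maximum payload = gross - tare
= 508 - 175 = 333 tonnes
Effective payload = max payload * fill factor
= 333 * 0.88
= 293.04 tonnes

293.04 tonnes


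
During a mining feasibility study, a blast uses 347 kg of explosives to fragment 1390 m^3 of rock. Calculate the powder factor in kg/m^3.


Powder factor = explosive mass / rock volume
= 347 / 1390
= 0.2496 kg/m^3

0.2496 kg/m^3


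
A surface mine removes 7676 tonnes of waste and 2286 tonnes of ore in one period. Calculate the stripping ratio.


3.3578

Stripping ratio = waste tonnage / ore tonnage
= 7676 / 2286
= 3.3578


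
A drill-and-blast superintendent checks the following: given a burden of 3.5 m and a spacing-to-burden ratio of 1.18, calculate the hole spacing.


4.13 m

Spacing = burden * ratio
= 3.5 * 1.18
= 4.13 m


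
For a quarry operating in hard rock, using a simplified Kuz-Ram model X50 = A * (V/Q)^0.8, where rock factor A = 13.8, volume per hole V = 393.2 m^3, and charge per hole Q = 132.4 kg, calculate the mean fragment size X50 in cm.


Compute V/Q:
V/Q = 393.2 / 132.4 = 2.96978852
Raise to the power 0.8:
(V/Q)^0.8 = 2.96978852^0.8 = 2.388803459
Multiply by A:
X50 = 13.8 * 2.388803459
= 32.9655 cm

32.9655 cm


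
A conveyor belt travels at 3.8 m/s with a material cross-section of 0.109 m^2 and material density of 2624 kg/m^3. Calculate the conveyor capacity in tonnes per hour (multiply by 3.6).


3912.6989 t/h

Volumetric flow = speed * area
= 3.8 * 0.109 = 0.4142 m^3/s
Mass flow = volumetric * density
= 0.4142 * 2624 = 1086.8608 kg/s
Convert to t/h: multiply by 3.6
Capacity = 1086.8608 * 3.6
= 3912.6989 t/h


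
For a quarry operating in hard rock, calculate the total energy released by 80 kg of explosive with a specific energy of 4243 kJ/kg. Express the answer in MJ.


339.44 MJ

Energy = mass * specific_energy / 1000
= 80 * 4243 / 1000
= 339440 / 1000
= 339.44 MJ


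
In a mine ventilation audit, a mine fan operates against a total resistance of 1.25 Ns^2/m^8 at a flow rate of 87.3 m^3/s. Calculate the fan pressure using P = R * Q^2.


Compute Q^2:
Q^2 = 87.3^2 = 7621.29
Compute pressure:
P = R * Q^2 = 1.25 * 7621.29
= 9526.6125 Pa

9526.6125 Pa


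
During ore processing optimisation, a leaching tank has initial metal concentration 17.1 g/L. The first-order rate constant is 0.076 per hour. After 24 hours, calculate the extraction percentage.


83.8621%

Compute the exponent:
-k * t = -0.076 * 24 = -1.824
Remaining concentration:
C = 17.1 * exp(-1.824)
= 17.1 * 0.1613789424
= 2.759579915 g/L
Extracted = 17.1 - 2.759579915 = 14.34042008 g/L
Extraction % = 14.34042008 / 17.1 * 100
= 83.8621%


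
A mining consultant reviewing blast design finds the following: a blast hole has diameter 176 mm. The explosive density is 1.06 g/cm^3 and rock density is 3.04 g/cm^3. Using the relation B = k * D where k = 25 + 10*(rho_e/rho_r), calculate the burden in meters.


First, compute k:
rho_e / rho_r = 1.06 / 3.04 = 0.3486842105
k = 25 + 10 * 0.3486842105 = 28.48684211
Then, compute burden:
B = k * D / 1000 = 28.48684211 * 176 / 1000
= 5013.684211 / 1000
= 5.0137 m

5.0137 m


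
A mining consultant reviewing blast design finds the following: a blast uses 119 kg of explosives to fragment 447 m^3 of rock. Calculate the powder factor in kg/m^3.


Powder factor = explosive mass / rock volume
= 119 / 447
= 0.2662 kg/m^3

0.2662 kg/m^3


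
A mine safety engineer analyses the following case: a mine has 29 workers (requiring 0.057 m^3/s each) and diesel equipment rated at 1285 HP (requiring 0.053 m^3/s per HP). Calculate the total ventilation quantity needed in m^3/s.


69.758 m^3/s

Airflow for workers:
Q_people = 29 * 0.057 = 1.653 m^3/s
Airflow for diesel equipment:
Q_diesel = 1285 * 0.053 = 68.105 m^3/s
Total ventilation:
Q_total = 1.653 + 68.105
= 69.758 m^3/s


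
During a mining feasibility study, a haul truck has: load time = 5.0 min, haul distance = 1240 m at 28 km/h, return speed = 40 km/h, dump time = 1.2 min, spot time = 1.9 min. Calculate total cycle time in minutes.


Convert haul speed to m/min: 28 * 1000/60 = 466.6666667 m/min
Haul time = 1240 / 466.6666667 = 2.657142857 min
Convert return speed to m/min: 40 * 1000/60 = 666.6666667 m/min
Return time = 1240 / 666.6666667 = 1.86 min
Total cycle time:
= 5.0 + 2.657142857 + 1.2 + 1.86 + 1.9
= 12.6171 min

12.6171 min


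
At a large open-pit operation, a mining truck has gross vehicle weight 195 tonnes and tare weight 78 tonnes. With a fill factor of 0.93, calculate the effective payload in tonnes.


108.81 tonnes

Maximum payload = gross - tare
= 195 - 78 = 117 tonnes
Effective payload = max payload * fill factor
= 117 * 0.93
= 108.81 tonnes


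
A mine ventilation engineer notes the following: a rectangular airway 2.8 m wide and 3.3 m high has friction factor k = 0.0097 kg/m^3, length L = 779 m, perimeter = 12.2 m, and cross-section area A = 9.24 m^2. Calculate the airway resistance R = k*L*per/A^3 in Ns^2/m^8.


0.1169 Ns^2/m^8

Compute the numerator:
k * L * per = 0.0097 * 779 * 12.2
= 92.18686
Compute the denominator:
A^3 = 9.24^3 = 788.889024
Resistance:
R = 92.18686 / 788.889024
= 0.1169 Ns^2/m^8


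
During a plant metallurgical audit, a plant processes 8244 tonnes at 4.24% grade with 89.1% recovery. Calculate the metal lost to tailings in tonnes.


38.1005 tonnes

Total metal in feed:
= 8244 * 4.24 / 100 = 349.5456 tonnes
Metal recovered:
= 349.5456 * 89.1 / 100 = 311.4451296 tonnes
Metal lost to tailings:
= 349.5456 - 311.4451296
= 38.1005 tonnes


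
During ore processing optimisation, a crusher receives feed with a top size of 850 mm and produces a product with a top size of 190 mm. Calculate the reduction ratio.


Reduction ratio = feed size / product size
= 850 / 190
= 4.4737

4.4737


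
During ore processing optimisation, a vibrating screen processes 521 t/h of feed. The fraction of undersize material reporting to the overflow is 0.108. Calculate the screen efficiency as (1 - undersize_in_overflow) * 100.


89.2%

Screen efficiency = (1 - fraction of undersize in overflow) * 100
= (1 - 0.108) * 100
= 0.892 * 100
= 89.2%


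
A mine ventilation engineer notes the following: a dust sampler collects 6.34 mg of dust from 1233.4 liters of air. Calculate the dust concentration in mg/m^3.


5.1403 mg/m^3

Convert liters to m^3: 1 m^3 = 1000 L
Concentration = mass / volume * 1000
= 6.34 / 1233.4 * 1000
= 0.005140262689 * 1000
= 5.1403 mg/m^3


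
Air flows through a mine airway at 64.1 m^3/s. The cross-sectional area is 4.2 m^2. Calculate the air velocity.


15.2619 m/s

Velocity = flow rate / cross-sectional area
= 64.1 / 4.2
= 15.2619 m/s


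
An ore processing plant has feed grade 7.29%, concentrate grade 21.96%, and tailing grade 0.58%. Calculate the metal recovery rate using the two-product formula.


94.5409%

Using the two-product formula:
R = 100 * c * (f - t) / (f * (c - t))
Numerator = 100 * 21.96 * (7.29 - 0.58)
= 100 * 21.96 * 6.71
= 14735.16
Denominator = 7.29 * (21.96 - 0.58)
= 7.29 * 21.38
= 155.8602
R = 14735.16 / 155.8602
= 94.5409%


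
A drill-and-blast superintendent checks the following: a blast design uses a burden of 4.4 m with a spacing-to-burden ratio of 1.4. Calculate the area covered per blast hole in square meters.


27.104 m^2

First, find the spacing:
Spacing = burden * ratio = 4.4 * 1.4
= 6.16 m
Then, calculate the area:
Area = burden * spacing = 4.4 * 6.16
= 27.104 m^2


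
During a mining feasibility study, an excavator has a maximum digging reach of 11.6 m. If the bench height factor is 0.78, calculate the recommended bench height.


Bench height = reach * factor
= 11.6 * 0.78
= 9.048 m

9.048 m


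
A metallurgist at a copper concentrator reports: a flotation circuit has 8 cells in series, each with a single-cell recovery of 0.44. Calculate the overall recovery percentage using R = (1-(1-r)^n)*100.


99.0328%

Complement of single-cell recovery:
1 - r = 1 - 0.44 = 0.56
Raise to power n:
(1 - r)^8 = 0.56^8 = 0.009671731157
Overall recovery:
R = (1 - 0.009671731157) * 100
= 99.0328%


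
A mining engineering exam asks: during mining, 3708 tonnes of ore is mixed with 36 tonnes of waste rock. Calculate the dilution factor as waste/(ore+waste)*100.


0.9615%

Total material = ore + waste
= 3708 + 36 = 3744 tonnes
Dilution = waste / total * 100
= 36 / 3744 * 100
= 0.009615384615 * 100
= 0.9615%


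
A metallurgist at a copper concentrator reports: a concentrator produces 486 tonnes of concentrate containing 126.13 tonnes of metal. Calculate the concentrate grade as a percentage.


Grade = (metal in concentrate / concentrate mass) * 100
= (126.13 / 486) * 100
= 0.259526749 * 100
= 25.9527%

25.9527%


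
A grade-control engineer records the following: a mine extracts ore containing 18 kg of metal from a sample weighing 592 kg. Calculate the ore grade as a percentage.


3.0405%

Ore grade = (metal mass / ore mass) * 100
= (18 / 592) * 100
= 0.03040540541 * 100
= 3.0405%
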